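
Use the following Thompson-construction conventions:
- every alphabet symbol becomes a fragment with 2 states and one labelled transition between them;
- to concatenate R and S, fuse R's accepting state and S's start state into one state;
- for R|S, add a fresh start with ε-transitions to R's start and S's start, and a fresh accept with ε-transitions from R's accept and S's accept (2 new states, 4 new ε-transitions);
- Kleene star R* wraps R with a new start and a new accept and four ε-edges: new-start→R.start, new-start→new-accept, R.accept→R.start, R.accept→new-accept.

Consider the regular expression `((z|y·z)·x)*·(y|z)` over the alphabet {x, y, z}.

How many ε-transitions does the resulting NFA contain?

12

Per subexpression:
Each of the 6 symbol leaves contributes 0 ε-transitions.
  y·z : 0 ε-transitions
  z|y·z : 4 ε-transitions
  (z|y·z)·x : 4 ε-transitions
  ((z|y·z)·x)* : 8 ε-transitions
  y|z : 4 ε-transitions
  ((z|y·z)·x)*·(y|z) : 12 ε-transitions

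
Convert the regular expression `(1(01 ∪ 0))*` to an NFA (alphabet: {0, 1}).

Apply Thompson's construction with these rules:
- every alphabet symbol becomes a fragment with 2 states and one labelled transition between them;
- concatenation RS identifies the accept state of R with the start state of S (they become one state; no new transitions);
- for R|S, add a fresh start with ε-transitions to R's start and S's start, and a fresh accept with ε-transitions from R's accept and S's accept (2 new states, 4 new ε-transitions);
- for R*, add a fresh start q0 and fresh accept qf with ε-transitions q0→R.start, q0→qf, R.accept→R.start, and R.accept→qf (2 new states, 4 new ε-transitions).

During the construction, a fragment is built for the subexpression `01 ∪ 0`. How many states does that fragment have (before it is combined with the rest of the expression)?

7

Fragment for `01 ∪ 0`:
Each of the 3 symbol leaves contributes a 2-state fragment.
  01 = 3 states
  01 ∪ 0 = 7 states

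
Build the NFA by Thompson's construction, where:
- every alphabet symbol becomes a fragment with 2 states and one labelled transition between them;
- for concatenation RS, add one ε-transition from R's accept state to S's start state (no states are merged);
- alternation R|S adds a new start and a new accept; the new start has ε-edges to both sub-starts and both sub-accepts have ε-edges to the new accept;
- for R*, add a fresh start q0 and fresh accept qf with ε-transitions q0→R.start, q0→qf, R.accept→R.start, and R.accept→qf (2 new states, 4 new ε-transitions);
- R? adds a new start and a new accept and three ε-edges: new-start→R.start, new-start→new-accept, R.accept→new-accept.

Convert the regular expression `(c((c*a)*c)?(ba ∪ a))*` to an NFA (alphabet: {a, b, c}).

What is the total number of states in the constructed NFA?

Bottom-up over the parse tree:
Each of the 7 symbol leaves contributes a 2-state fragment.
  c* — 4 states
  c*a — 6 states
  (c*a)* — 8 states
  (c*a)*c — 10 states
  ((c*a)*c)? — 12 states
  ba — 4 states
  ba ∪ a — 8 states
  c((c*a)*c)?(ba ∪ a) — 22 states
  (c((c*a)*c)?(ba ∪ a))* — 24 states

24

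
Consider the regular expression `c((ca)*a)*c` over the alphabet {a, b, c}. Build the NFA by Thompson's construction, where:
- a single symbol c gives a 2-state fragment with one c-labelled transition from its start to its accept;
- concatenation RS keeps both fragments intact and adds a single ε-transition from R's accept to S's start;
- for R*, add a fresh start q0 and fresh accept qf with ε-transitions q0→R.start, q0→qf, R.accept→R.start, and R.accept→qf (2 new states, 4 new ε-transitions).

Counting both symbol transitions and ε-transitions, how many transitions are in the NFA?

17

Building bottom-up:
Each of the 5 symbol leaves contributes 1 transition (1 symbol, 0 ε).
  ca — 3 transitions (2 symbol, 1 ε)
  (ca)* — 7 transitions (2 symbol, 5 ε)
  (ca)*a — 9 transitions (3 symbol, 6 ε)
  ((ca)*a)* — 13 transitions (3 symbol, 10 ε)
  c((ca)*a)*c — 17 transitions (5 symbol, 12 ε)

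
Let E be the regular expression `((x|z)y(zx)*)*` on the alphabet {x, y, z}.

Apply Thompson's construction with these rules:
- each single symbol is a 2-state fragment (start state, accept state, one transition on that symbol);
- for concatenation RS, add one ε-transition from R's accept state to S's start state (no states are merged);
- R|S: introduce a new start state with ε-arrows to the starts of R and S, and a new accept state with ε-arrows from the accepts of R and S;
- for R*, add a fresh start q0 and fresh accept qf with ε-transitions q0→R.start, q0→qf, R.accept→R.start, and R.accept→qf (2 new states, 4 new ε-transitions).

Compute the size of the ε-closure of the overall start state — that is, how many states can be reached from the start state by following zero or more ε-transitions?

Let C(F) = |ε-closure(F.start)| within fragment F, and note whether F accepts ε. Symbol fragments have C = 1 and do not accept ε. Then:
  x|z → |ε-closure| = 1 + 1 + 1 = 3 (the new accept is not ε-reachable since no branch accepts ε)
  zx → |ε-closure| equals the left operand's closure size = 1 (its accept is not ε-reachable, so the closure stops there)
  (zx)* → new start has ε-edges to the inner start and to the new accept, so |ε-closure| = 2 + 1 = 3
  (x|z)y(zx)* → |ε-closure| equals the left operand's closure size = 3 (its accept is not ε-reachable, so the closure stops there)
  ((x|z)y(zx)*)* → |ε-closure| = 1 (new start) + 3 (body) + 1 (new accept) = 5

5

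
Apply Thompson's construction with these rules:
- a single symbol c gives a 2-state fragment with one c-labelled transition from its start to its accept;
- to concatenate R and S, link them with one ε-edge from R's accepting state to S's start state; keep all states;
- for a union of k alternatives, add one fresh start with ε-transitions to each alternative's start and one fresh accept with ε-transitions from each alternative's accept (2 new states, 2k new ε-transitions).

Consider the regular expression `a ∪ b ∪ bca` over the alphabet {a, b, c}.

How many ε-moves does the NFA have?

8

Bottom-up over the parse tree:
Each of the 5 symbol leaves contributes 0 ε-transitions.
  bca = 2 ε-transitions
  a ∪ b ∪ bca = 8 ε-transitions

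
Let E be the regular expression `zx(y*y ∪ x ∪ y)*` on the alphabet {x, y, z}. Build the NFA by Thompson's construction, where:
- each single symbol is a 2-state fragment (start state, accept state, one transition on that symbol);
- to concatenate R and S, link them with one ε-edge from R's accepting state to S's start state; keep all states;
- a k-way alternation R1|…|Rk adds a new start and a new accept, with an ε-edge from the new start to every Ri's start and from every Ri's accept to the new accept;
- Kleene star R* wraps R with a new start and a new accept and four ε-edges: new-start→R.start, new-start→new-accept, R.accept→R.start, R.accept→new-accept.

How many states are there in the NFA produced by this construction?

18

By structural recursion:
Each of the 6 symbol leaves contributes a 2-state fragment.
  y* = 4 states
  y*y = 6 states
  y*y ∪ x ∪ y = 12 states
  (y*y ∪ x ∪ y)* = 14 states
  zx(y*y ∪ x ∪ y)* = 18 states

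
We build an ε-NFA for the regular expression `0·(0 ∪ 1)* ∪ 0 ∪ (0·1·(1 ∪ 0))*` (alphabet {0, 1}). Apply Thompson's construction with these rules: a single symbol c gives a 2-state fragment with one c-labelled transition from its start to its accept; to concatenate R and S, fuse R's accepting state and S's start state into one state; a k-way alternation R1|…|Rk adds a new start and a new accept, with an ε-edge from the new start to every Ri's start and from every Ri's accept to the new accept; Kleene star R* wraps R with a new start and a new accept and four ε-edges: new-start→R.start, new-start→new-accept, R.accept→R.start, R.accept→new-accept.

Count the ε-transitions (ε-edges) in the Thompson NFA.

Bottom-up over the parse tree:
Each of the 8 symbol leaves contributes 0 ε-transitions.
  0 ∪ 1 = 4 ε-transitions
  (0 ∪ 1)* = 8 ε-transitions
  0·(0 ∪ 1)* = 8 ε-transitions
  1 ∪ 0 = 4 ε-transitions
  0·1·(1 ∪ 0) = 4 ε-transitions
  (0·1·(1 ∪ 0))* = 8 ε-transitions
  0·(0 ∪ 1)* ∪ 0 ∪ (0·1·(1 ∪ 0))* = 22 ε-transitions

22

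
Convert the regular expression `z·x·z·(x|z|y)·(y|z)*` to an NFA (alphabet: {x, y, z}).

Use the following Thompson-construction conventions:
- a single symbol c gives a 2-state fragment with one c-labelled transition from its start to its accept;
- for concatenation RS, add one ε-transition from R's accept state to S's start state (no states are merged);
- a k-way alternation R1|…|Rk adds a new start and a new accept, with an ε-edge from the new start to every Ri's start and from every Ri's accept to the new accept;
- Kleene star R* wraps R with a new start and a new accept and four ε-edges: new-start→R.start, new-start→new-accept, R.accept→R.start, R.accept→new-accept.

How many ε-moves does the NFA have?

Per subexpression:
Each of the 8 symbol leaves contributes 0 ε-transitions.
  x|z|y → 6 ε-transitions
  y|z → 4 ε-transitions
  (y|z)* → 8 ε-transitions
  z·x·z·(x|z|y)·(y|z)* → 18 ε-transitions

18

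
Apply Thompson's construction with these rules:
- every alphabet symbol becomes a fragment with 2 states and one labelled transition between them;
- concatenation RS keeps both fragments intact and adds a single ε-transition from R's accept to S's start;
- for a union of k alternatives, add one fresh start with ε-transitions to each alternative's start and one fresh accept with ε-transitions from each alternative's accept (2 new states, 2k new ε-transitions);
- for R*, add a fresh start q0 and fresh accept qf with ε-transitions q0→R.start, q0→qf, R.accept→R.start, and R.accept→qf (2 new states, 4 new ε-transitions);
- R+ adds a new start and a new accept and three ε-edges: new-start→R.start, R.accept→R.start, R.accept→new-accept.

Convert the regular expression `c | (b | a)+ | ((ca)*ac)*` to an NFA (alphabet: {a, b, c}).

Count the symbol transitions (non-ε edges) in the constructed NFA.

Bottom-up over the parse tree:
Each of the 7 symbol leaves contributes exactly 1 symbol transition.
  b | a → 2 symbol transitions
  (b | a)+ → 2 symbol transitions
  ca → 2 symbol transitions
  (ca)* → 2 symbol transitions
  (ca)*ac → 4 symbol transitions
  ((ca)*ac)* → 4 symbol transitions
  c | (b | a)+ | ((ca)*ac)* → 7 symbol transitions

7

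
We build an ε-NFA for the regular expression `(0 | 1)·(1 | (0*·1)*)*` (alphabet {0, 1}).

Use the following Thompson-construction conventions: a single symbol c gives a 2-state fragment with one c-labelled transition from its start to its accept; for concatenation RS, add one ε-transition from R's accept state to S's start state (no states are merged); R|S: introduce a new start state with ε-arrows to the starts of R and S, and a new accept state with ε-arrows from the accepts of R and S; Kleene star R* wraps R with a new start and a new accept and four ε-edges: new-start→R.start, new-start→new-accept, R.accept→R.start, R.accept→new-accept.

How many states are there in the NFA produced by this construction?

Recursing over subexpressions:
Each of the 5 symbol leaves contributes a 2-state fragment.
  0 | 1 = 6 states
  0* = 4 states
  0*·1 = 6 states
  (0*·1)* = 8 states
  1 | (0*·1)* = 12 states
  (1 | (0*·1)*)* = 14 states
  (0 | 1)·(1 | (0*·1)*)* = 20 states

20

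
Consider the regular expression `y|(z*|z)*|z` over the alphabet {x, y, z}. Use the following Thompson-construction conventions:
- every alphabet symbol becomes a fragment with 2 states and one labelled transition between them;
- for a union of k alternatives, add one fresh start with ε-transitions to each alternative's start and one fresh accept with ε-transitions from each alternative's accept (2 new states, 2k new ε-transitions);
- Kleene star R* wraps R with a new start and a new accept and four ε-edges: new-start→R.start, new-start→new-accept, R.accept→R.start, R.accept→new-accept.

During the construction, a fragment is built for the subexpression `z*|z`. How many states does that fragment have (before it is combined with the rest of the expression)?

Fragment for `z*|z`:
Each of the 2 symbol leaves contributes a 2-state fragment.
  z* : 4 states
  z*|z : 8 states

8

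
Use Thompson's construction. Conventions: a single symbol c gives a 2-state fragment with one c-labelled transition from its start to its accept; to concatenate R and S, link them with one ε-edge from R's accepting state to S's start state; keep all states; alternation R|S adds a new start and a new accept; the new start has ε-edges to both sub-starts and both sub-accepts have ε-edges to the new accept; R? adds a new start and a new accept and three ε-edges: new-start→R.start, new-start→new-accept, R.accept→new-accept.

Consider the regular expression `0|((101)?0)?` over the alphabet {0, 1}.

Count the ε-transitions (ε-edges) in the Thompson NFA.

13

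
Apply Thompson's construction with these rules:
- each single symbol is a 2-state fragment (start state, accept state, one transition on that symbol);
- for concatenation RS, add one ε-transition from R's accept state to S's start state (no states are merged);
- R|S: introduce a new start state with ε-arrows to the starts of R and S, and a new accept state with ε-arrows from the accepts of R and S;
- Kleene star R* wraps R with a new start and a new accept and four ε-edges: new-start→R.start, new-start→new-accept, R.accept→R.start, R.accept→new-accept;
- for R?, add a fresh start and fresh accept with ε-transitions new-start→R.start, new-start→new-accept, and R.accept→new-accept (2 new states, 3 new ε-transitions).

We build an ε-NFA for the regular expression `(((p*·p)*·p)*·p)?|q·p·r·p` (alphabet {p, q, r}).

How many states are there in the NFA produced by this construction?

26

By structural recursion:
Each of the 8 symbol leaves contributes a 2-state fragment.
  p* → 4 states
  p*·p → 6 states
  (p*·p)* → 8 states
  (p*·p)*·p → 10 states
  ((p*·p)*·p)* → 12 states
  ((p*·p)*·p)*·p → 14 states
  (((p*·p)*·p)*·p)? → 16 states
  q·p·r·p → 8 states
  (((p*·p)*·p)*·p)?|q·p·r·p → 26 states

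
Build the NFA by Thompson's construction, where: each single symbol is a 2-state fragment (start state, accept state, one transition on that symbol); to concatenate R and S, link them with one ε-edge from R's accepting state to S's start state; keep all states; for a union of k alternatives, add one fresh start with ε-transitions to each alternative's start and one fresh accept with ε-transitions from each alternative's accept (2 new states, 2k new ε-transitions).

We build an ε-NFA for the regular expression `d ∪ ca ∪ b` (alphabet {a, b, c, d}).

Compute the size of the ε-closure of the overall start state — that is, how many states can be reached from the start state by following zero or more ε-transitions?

4

Let C(F) = |ε-closure(F.start)| within fragment F, and note whether F accepts ε. Symbol fragments have C = 1 and do not accept ε. Then:
  ca : C equals the left operand's closure size = 1 (its accept is not ε-reachable, so the closure stops there)
  d ∪ ca ∪ b : C = 1 + 1 + 1 + 1 = 4 (the new accept is not ε-reachable since no branch accepts ε)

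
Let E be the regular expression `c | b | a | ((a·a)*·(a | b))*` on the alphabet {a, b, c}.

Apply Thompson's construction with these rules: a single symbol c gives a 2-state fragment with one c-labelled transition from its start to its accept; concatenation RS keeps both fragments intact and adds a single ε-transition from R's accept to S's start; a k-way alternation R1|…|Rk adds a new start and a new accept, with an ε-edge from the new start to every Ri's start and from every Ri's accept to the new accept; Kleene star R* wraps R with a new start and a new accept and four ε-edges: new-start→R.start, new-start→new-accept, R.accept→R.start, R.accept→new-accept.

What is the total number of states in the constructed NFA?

22

Bottom-up over the parse tree:
Each of the 7 symbol leaves contributes a 2-state fragment.
  a·a = 4 states
  (a·a)* = 6 states
  a | b = 6 states
  (a·a)*·(a | b) = 12 states
  ((a·a)*·(a | b))* = 14 states
  c | b | a | ((a·a)*·(a | b))* = 22 states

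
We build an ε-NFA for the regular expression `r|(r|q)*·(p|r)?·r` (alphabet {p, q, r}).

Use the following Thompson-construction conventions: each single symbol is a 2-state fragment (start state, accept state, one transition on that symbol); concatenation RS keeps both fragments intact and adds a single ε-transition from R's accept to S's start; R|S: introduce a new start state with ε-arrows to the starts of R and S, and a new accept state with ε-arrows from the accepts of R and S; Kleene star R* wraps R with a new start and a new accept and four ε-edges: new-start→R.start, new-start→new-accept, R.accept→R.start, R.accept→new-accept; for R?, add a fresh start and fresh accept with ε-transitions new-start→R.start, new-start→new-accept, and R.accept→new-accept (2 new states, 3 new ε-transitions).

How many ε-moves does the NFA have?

Building bottom-up:
Each of the 6 symbol leaves contributes 0 ε-transitions.
  r|q → 4 ε-transitions
  (r|q)* → 8 ε-transitions
  p|r → 4 ε-transitions
  (p|r)? → 7 ε-transitions
  (r|q)*·(p|r)?·r → 17 ε-transitions
  r|(r|q)*·(p|r)?·r → 21 ε-transitions

21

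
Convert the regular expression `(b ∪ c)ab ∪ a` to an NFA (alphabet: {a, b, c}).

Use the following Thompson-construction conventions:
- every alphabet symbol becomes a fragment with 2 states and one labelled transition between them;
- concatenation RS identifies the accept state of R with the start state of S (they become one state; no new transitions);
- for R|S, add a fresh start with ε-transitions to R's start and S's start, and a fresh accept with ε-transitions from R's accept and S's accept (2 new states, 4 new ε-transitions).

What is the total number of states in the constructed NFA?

12

Recursing over subexpressions:
Each of the 5 symbol leaves contributes a 2-state fragment.
  b ∪ c → 6 states
  (b ∪ c)ab → 8 states
  (b ∪ c)ab ∪ a → 12 states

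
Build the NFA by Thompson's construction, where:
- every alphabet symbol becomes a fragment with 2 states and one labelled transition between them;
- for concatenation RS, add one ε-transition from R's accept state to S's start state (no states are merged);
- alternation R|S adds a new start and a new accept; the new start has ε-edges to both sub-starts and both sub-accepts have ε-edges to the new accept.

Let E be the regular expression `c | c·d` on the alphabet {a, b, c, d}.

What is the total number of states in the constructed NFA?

8

Per subexpression:
Each of the 3 symbol leaves contributes a 2-state fragment.
  c·d = 4 states
  c | c·d = 8 states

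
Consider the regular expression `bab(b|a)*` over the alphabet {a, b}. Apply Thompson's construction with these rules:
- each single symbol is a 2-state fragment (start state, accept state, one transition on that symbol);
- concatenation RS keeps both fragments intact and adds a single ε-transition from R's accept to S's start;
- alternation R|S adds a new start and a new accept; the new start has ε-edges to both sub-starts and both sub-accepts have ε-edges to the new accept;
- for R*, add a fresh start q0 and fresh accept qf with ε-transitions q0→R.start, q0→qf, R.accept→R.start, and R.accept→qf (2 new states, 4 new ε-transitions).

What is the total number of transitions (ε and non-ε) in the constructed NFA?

Recursing over subexpressions:
Each of the 5 symbol leaves contributes 1 transition (1 symbol, 0 ε).
  b|a — 6 transitions (2 symbol, 4 ε)
  (b|a)* — 10 transitions (2 symbol, 8 ε)
  bab(b|a)* — 16 transitions (5 symbol, 11 ε)

16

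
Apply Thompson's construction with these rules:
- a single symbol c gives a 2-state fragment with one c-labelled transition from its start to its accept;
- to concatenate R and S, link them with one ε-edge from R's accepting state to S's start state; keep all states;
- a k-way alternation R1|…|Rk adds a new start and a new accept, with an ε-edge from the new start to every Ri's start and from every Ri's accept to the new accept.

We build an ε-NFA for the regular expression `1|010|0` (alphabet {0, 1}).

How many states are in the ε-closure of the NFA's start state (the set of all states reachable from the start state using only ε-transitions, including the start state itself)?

4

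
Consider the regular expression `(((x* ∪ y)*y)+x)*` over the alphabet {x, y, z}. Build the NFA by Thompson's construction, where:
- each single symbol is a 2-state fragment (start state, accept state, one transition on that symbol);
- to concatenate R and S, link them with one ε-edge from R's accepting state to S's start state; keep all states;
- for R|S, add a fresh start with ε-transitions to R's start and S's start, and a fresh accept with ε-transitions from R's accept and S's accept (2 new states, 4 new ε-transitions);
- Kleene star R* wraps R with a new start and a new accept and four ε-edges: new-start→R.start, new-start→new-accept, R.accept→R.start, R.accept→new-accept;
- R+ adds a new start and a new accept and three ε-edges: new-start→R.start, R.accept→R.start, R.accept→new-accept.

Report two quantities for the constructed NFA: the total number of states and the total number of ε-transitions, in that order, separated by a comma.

18, 21

By structural recursion:
Each of the 4 symbol leaves contributes 2 states and 0 ε-transitions.
  x* — 4 states, 4 ε-transitions
  x* ∪ y — 8 states, 8 ε-transitions
  (x* ∪ y)* — 10 states, 12 ε-transitions
  (x* ∪ y)*y — 12 states, 13 ε-transitions
  ((x* ∪ y)*y)+ — 14 states, 16 ε-transitions
  ((x* ∪ y)*y)+x — 16 states, 17 ε-transitions
  (((x* ∪ y)*y)+x)* — 18 states, 21 ε-transitions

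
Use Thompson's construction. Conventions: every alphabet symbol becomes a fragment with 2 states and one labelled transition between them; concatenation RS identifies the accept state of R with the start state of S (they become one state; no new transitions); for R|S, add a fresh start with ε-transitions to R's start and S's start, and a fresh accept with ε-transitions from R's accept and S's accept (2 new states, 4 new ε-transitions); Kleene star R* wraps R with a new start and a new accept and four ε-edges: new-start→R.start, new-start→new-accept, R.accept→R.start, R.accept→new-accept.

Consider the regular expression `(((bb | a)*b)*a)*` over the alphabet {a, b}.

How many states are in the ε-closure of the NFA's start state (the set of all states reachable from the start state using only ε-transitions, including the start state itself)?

9

Let C(F) = |ε-closure(F.start)| within fragment F, and note whether F accepts ε. Symbol fragments have C = 1 and do not accept ε. Then:
  bb — same as the first factor's closure: |closure| = 1
  bb | a — new start ε-reaches every alternative's start; none of them accept ε, so the new accept is not reached: |closure| = 1 + 1 + 1 = 3
  (bb | a)* — the star's fresh start ε-reaches both the body's start and the fresh accept: |closure| = 2 + 3 = 5
  (bb | a)*b — the left operand accepts ε, so the closure extends into the next operand (the shared merged state is already counted); |closure| = 5 + (1−1) = 5
  ((bb | a)*b)* — new start has ε-edges to the inner start and to the new accept, so |closure| = 2 + 5 = 7
  ((bb | a)*b)*a — |closure| = 7 + (1−1) = 7 (closure spills across the concat boundary because the left factor accepts ε)
  (((bb | a)*b)*a)* — |closure| = 1 (new start) + 7 (body) + 1 (new accept) = 9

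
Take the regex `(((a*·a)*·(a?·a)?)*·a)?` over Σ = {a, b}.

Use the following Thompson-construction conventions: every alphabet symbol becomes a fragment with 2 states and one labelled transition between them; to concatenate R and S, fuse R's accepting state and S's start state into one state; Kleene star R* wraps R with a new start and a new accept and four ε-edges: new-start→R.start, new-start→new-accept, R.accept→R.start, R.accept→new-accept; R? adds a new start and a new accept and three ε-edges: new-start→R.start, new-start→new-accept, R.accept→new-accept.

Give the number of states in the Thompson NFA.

18

Bottom-up over the parse tree:
Each of the 5 symbol leaves contributes a 2-state fragment.
  a* : 4 states
  a*·a : 5 states
  (a*·a)* : 7 states
  a? : 4 states
  a?·a : 5 states
  (a?·a)? : 7 states
  (a*·a)*·(a?·a)? : 13 states
  ((a*·a)*·(a?·a)?)* : 15 states
  ((a*·a)*·(a?·a)?)*·a : 16 states
  (((a*·a)*·(a?·a)?)*·a)? : 18 states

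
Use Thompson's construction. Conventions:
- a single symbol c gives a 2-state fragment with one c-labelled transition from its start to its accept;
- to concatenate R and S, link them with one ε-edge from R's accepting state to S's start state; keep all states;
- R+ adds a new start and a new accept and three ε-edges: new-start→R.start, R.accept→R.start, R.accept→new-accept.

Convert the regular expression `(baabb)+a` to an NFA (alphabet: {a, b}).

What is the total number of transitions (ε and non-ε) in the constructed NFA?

Per subexpression:
Each of the 6 symbol leaves contributes 1 transition (1 symbol, 0 ε).
  baabb → 9 transitions (5 symbol, 4 ε)
  (baabb)+ → 12 transitions (5 symbol, 7 ε)
  (baabb)+a → 14 transitions (6 symbol, 8 ε)

14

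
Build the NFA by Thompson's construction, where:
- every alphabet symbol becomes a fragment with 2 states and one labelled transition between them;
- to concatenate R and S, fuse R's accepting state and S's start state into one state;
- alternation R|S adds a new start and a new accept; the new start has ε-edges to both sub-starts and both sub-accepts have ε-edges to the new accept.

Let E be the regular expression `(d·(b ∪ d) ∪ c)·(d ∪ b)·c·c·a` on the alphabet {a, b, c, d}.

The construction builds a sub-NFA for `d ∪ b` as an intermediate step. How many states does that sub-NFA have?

6

Fragment for `d ∪ b`:
Each of the 2 symbol leaves contributes a 2-state fragment.
  d ∪ b → 6 states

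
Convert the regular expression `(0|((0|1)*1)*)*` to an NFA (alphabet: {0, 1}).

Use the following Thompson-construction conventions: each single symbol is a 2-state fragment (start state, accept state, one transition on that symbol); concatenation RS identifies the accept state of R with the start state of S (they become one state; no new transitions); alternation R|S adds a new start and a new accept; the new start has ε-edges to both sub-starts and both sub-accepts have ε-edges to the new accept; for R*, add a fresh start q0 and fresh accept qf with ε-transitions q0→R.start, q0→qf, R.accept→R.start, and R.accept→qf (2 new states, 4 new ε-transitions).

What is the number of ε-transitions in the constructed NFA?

Per subexpression:
Each of the 4 symbol leaves contributes 0 ε-transitions.
  0|1 = 4 ε-transitions
  (0|1)* = 8 ε-transitions
  (0|1)*1 = 8 ε-transitions
  ((0|1)*1)* = 12 ε-transitions
  0|((0|1)*1)* = 16 ε-transitions
  (0|((0|1)*1)*)* = 20 ε-transitions

20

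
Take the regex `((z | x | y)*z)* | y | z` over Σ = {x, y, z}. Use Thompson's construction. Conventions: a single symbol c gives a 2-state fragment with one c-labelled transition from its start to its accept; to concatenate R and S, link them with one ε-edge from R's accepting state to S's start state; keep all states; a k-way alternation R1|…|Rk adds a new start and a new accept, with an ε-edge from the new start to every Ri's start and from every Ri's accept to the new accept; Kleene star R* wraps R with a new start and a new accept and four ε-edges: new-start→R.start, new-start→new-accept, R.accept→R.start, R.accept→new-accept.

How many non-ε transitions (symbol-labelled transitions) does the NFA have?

6

By structural recursion:
Each of the 6 symbol leaves contributes exactly 1 symbol transition.
  z | x | y : 3 symbol transitions
  (z | x | y)* : 3 symbol transitions
  (z | x | y)*z : 4 symbol transitions
  ((z | x | y)*z)* : 4 symbol transitions
  ((z | x | y)*z)* | y | z : 6 symbol transitions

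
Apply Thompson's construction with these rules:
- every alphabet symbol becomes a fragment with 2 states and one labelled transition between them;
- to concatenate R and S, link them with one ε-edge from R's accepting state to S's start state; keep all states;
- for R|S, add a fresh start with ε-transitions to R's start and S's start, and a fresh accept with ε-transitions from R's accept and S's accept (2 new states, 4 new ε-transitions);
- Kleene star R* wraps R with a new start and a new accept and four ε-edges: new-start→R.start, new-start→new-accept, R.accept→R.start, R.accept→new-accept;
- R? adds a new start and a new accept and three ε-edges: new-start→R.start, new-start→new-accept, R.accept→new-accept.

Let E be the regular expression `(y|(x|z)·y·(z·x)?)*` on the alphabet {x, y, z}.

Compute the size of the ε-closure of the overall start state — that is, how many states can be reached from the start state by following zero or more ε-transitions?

7

Let C(F) = |ε-closure(F.start)| within fragment F, and note whether F accepts ε. Symbol fragments have C = 1 and do not accept ε. Then:
  x|z — new start ε-reaches every alternative's start; none of them accept ε, so the new accept is not reached: |closure| = 1 + 1 + 1 = 3
  z·x — same as the first factor's closure: |closure| = 1
  (z·x)? — |closure| = 1 (new start) + 1 (body) + 1 (new accept, via ε) = 3
  (x|z)·y·(z·x)? — |closure| equals the left operand's closure size = 3 (its accept is not ε-reachable, so the closure stops there)
  y|(x|z)·y·(z·x)? — new start ε-reaches every alternative's start; none of them accept ε, so the new accept is not reached: |closure| = 1 + 1 + 3 = 5
  (y|(x|z)·y·(z·x)?)* — new start has ε-edges to the inner start and to the new accept, so |closure| = 2 + 5 = 7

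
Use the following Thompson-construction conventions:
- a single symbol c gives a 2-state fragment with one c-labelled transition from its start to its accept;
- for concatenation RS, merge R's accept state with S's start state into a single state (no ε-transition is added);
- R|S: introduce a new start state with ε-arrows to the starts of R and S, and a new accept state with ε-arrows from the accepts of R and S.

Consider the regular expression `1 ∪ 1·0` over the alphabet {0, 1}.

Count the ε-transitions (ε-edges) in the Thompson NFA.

4

Building bottom-up:
Each of the 3 symbol leaves contributes 0 ε-transitions.
  1·0 — 0 ε-transitions
  1 ∪ 1·0 — 4 ε-transitions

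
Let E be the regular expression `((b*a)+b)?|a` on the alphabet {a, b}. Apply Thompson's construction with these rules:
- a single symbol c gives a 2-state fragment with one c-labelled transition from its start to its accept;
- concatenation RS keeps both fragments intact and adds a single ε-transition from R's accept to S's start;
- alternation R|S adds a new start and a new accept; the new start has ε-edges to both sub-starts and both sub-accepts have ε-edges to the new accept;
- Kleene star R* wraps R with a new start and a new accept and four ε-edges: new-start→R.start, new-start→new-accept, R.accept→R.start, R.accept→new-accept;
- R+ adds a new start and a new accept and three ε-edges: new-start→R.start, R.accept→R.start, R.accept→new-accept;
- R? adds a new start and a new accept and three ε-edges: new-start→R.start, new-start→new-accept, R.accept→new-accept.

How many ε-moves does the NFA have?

16

Building bottom-up:
Each of the 4 symbol leaves contributes 0 ε-transitions.
  b* = 4 ε-transitions
  b*a = 5 ε-transitions
  (b*a)+ = 8 ε-transitions
  (b*a)+b = 9 ε-transitions
  ((b*a)+b)? = 12 ε-transitions
  ((b*a)+b)?|a = 16 ε-transitions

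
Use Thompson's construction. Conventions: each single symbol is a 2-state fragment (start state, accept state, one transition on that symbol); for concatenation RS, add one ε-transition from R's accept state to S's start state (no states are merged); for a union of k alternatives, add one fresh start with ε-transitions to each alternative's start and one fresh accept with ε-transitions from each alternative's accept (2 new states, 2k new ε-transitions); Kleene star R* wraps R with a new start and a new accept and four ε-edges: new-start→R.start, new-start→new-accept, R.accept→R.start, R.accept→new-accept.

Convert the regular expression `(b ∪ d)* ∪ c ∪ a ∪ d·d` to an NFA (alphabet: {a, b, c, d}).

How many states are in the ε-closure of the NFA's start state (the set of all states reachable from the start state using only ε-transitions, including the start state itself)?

Work bottom-up. For each fragment F, track |ε-closure(F.start)| and whether F's accept lies in that closure (i.e. whether F accepts ε). A single-symbol fragment has closure size 1 and does not accept ε.
  b ∪ d : C = 1 + 1 + 1 = 3 (the new accept is not ε-reachable since no branch accepts ε)
  (b ∪ d)* : the star's fresh start ε-reaches both the body's start and the fresh accept: C = 2 + 3 = 5
  d·d : same as the first factor's closure: C = 1
  (b ∪ d)* ∪ c ∪ a ∪ d·d : new start ε-reaches every alternative's start; at least one alternative accepts ε, so the union's new accept is reached too: C = 1 + 5 + 1 + 1 + 1 + 1 = 10

10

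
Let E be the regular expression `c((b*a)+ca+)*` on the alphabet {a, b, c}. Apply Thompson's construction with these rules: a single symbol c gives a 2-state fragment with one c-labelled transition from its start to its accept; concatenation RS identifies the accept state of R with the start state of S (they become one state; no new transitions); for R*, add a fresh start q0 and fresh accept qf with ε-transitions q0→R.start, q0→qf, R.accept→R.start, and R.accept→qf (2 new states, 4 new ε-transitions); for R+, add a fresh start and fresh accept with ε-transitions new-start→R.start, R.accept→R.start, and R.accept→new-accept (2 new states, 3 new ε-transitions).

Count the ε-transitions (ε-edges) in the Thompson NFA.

Building bottom-up:
Each of the 5 symbol leaves contributes 0 ε-transitions.
  b* — 4 ε-transitions
  b*a — 4 ε-transitions
  (b*a)+ — 7 ε-transitions
  a+ — 3 ε-transitions
  (b*a)+ca+ — 10 ε-transitions
  ((b*a)+ca+)* — 14 ε-transitions
  c((b*a)+ca+)* — 14 ε-transitions

14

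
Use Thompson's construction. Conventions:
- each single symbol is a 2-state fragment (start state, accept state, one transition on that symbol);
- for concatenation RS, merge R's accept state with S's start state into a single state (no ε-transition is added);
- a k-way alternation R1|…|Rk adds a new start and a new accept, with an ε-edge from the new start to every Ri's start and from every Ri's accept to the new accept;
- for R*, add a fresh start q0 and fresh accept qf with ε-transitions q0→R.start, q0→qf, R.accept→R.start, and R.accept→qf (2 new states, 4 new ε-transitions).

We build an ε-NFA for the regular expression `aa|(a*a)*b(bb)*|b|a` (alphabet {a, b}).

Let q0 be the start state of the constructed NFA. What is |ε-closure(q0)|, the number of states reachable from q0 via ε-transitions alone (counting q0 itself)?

9

Let C(F) = |ε-closure(F.start)| within fragment F, and note whether F accepts ε. Symbol fragments have C = 1 and do not accept ε. Then:
  aa — same as the first factor's closure: C = 1
  a* — C = 1 (new start) + 1 (body) + 1 (new accept) = 3
  a*a — the left operand accepts ε, so the closure extends into the next operand (the shared merged state is already counted); C = 3 + (1−1) = 3
  (a*a)* — the star's fresh start ε-reaches both the body's start and the fresh accept: C = 2 + 3 = 5
  bb — same as the first factor's closure: C = 1
  (bb)* — C = 1 (new start) + 1 (body) + 1 (new accept) = 3
  (a*a)*b(bb)* — the left operand accepts ε, so the closure extends into the next operand (the shared merged state is already counted); C = 5 + (1−1) = 5
  aa|(a*a)*b(bb)*|b|a — C = 1 + 1 + 5 + 1 + 1 = 9 (the new accept is not ε-reachable since no branch accepts ε)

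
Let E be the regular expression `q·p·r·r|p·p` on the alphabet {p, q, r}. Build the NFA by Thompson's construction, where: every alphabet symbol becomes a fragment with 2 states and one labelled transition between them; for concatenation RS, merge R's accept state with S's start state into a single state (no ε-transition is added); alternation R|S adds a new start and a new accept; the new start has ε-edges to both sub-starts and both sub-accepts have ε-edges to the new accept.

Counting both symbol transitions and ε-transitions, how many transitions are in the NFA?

Recursing over subexpressions:
Each of the 6 symbol leaves contributes 1 transition (1 symbol, 0 ε).
  q·p·r·r : 4 transitions (4 symbol, 0 ε)
  p·p : 2 transitions (2 symbol, 0 ε)
  q·p·r·r|p·p : 10 transitions (6 symbol, 4 ε)

10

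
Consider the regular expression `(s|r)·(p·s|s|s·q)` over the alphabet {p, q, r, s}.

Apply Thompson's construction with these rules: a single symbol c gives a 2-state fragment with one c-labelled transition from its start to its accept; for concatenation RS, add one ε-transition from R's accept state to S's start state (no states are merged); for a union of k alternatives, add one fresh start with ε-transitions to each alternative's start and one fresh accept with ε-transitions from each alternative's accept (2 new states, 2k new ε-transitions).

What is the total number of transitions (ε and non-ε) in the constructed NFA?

20

Recursing over subexpressions:
Each of the 7 symbol leaves contributes 1 transition (1 symbol, 0 ε).
  s|r = 6 transitions (2 symbol, 4 ε)
  p·s = 3 transitions (2 symbol, 1 ε)
  s·q = 3 transitions (2 symbol, 1 ε)
  p·s|s|s·q = 13 transitions (5 symbol, 8 ε)
  (s|r)·(p·s|s|s·q) = 20 transitions (7 symbol, 13 ε)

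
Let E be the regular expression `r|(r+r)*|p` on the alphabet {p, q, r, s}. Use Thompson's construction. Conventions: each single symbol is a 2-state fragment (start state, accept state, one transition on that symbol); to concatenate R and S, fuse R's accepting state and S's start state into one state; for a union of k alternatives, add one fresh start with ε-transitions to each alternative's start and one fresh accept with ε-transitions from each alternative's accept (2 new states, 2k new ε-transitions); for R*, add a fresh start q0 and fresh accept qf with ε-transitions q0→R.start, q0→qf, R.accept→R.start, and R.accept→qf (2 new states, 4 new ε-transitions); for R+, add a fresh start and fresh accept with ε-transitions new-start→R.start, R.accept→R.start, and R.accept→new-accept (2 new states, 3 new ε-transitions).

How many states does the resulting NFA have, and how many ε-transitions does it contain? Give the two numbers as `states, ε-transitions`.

13, 13

Per subexpression:
Each of the 4 symbol leaves contributes 2 states and 0 ε-transitions.
  r+ → 4 states, 3 ε-transitions
  r+r → 5 states, 3 ε-transitions
  (r+r)* → 7 states, 7 ε-transitions
  r|(r+r)*|p → 13 states, 13 ε-transitions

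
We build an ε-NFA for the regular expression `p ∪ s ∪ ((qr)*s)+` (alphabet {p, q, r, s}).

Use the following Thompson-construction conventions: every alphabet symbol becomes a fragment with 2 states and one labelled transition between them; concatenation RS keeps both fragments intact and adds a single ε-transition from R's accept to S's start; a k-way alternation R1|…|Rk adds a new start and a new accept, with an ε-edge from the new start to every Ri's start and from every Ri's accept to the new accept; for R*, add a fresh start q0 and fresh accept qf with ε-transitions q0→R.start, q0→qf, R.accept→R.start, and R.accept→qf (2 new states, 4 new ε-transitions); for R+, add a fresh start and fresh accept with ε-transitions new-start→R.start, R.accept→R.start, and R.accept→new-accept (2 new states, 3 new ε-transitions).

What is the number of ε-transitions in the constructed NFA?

Per subexpression:
Each of the 5 symbol leaves contributes 0 ε-transitions.
  qr : 1 ε-transition
  (qr)* : 5 ε-transitions
  (qr)*s : 6 ε-transitions
  ((qr)*s)+ : 9 ε-transitions
  p ∪ s ∪ ((qr)*s)+ : 15 ε-transitions

15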